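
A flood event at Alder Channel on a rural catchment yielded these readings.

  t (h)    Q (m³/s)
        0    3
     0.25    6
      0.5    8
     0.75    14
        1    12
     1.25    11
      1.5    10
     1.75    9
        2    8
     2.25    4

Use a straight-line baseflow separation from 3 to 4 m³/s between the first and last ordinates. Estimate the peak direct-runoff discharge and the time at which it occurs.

Subtracting baseflow gives direct-runoff ordinates: 0.00, 2.89, 4.78, 10.67, 8.56, 7.44, 6.33, 5.22, 4.11, 0.00 m³/s.
The maximum is 10.67 m³/s, occurring at the reading for t = 0.75 h.

Q_p = 10.67 m³/s at t = 0.75 h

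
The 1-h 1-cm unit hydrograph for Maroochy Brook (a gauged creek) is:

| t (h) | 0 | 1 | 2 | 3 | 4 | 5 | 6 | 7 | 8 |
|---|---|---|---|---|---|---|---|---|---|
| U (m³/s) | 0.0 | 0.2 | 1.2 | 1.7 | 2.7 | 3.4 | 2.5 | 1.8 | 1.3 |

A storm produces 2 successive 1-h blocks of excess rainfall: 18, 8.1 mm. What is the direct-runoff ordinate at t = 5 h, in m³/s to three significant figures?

By discrete convolution, Q_j = Σ (P_i / 10 mm) · U_{j−i}.
At t = 5 h (j=5): Q = (18/10)·3.4 + (8.1/10)·2.7 = 8.31 m³/s.

Q ≈ 8.31 m³/s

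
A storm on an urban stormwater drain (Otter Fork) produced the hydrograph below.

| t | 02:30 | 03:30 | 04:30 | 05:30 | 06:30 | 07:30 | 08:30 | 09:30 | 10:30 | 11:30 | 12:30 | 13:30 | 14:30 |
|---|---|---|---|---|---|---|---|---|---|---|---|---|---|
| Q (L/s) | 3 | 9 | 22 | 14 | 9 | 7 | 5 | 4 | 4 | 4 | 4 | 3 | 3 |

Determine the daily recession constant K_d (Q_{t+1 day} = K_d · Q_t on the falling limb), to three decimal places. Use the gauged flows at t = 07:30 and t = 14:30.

K_d ≈ 0.055

Between t = 07:30 and t = 14:30 the flow falls from 7 to 3 L/s over 7×1 h = 7 h.
Per-interval ratio K = (3/7)^(1/7) = 0.8860; K_d = K^(24/1) = 0.055.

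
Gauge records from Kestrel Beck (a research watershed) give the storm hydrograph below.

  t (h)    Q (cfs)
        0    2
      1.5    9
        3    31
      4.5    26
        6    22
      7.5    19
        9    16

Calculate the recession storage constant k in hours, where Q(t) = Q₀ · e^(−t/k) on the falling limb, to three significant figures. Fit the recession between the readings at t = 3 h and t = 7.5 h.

On the falling limb, Q drops from 31 to 19 cfs between t = 3 h and t = 7.5 h (Δt = 4.5 h).
k = −Δt / ln(Q₂/Q₁) = −4.5 / ln(19/31) = 9.19 h.

k ≈ 9.19 h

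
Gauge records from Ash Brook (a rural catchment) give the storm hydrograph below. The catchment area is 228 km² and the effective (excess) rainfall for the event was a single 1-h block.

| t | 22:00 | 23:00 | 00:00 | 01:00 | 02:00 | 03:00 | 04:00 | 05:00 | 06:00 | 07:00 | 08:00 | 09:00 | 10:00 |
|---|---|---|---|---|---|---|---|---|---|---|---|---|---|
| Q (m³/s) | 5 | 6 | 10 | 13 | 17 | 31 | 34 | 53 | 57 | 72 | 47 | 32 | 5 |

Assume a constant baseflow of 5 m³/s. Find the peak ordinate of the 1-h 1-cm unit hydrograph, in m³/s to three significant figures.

U_p ≈ 134 m³/s

Direct runoff: 0.0, 1.0, 5.0, 8.0, 12.0, 26.0, 29.0, 48.0, 52.0, 67.0, 42.0, 27.0, 0.0 m³/s; ΣQ_DR = 317.0 m³/s, peak = 67.0 m³/s.
Runoff depth d = ΣQ_DR·Δt / A = 317.0 × 3600 / (228 km²) = 5.005 mm.
The 1-cm UH is the DRH scaled by (10 mm)/d, so U_p = 67.0 × 10/5.005 = 134 m³/s.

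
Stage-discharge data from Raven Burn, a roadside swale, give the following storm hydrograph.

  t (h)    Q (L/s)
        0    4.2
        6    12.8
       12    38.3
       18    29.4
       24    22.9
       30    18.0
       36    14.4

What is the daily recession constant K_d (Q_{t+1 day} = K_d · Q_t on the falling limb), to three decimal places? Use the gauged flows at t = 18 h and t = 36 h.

K_d ≈ 0.386

Between t = 18 h and t = 36 h the flow falls from 29.4 to 14.4 L/s over 3×6 h = 18 h.
Per-interval ratio K = (14.4/29.4)^(1/3) = 0.7883; K_d = K^(24/6) = 0.386.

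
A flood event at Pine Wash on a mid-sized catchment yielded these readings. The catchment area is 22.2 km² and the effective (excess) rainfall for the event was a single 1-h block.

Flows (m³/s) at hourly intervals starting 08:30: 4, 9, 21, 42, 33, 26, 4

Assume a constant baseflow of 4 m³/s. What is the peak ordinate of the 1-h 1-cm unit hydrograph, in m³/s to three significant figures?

U_p ≈ 21.1 m³/s

Direct runoff: 0.0, 5.0, 17.0, 38.0, 29.0, 22.0, 0.0 m³/s; ΣQ_DR = 111.0 m³/s, peak = 38.0 m³/s.
Runoff depth d = ΣQ_DR·Δt / A = 111.0 × 3600 / (22.2 km²) = 18.00 mm.
The 1-cm UH is the DRH scaled by (10 mm)/d, so U_p = 38.0 × 10/18.00 = 21.1 m³/s.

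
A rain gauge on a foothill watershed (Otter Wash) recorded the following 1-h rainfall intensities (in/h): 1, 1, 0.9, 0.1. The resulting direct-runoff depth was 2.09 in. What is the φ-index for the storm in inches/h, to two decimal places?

Only the 3 blocks with intensity above φ contribute runoff: 1, 1, 0.9 in/h.
Σ(I−φ)·Δt = d  ⇒  (1+1+0.9 − 3φ)·1 = 2.09
φ = (2.900 − 2.09/1) / 3 = 0.27 in/h.

φ ≈ 0.27 in/h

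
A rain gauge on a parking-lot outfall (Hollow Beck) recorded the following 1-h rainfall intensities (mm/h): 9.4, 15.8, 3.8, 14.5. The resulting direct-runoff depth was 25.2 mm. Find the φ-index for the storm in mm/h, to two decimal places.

Only the 3 blocks with intensity above φ contribute runoff: 9.4, 15.8, 14.5 mm/h.
Σ(I−φ)·Δt = d  ⇒  (9.4+15.8+14.5 − 3φ)·1 = 25.2
φ = (39.70 − 25.2/1) / 3 = 4.83 mm/h.

φ ≈ 4.83 mm/h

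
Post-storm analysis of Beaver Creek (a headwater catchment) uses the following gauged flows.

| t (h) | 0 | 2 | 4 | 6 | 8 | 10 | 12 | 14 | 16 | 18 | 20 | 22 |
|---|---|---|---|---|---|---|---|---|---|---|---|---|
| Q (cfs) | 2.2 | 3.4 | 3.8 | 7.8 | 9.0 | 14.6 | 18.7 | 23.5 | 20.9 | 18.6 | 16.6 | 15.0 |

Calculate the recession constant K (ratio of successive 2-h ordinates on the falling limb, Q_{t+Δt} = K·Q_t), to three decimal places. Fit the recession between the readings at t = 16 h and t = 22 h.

K ≈ 0.895

Using the recession-limb readings at t = 16 h and t = 22 h: Q falls from 20.9 to 15.0 cfs over 3 intervals.
K = (Q₂/Q₁)^(1/3) = (15.0/20.9)^(1/3) = 0.895.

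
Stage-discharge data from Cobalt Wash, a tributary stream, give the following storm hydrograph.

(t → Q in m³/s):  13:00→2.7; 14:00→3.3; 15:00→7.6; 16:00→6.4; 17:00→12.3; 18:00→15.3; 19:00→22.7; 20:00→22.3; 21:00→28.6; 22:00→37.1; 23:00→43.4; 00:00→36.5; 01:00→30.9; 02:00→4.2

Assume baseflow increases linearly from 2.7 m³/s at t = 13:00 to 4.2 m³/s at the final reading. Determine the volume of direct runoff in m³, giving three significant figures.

Direct-runoff ordinates (Q − Q_b): 0.00, 0.48, 4.67, 3.35, 9.14, 12.02, 19.31, 18.79, 24.98, 33.36, 39.55, 32.53, 26.82, 0.00 m³/s.
ΣQ_DR = 225.0 m³/s.
With Δt = 1 h = 3600 s, V = ΣQ_DR · Δt = 225.0 × 3600 = 8.10 × 10^5 m³.

V ≈ 8.10 × 10^5 m³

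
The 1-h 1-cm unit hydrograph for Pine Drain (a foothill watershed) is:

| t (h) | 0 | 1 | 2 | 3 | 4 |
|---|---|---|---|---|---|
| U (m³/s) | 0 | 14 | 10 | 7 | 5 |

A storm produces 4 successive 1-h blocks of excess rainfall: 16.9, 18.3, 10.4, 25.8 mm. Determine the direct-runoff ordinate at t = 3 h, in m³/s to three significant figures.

By discrete convolution, Q_j = Σ (P_i / 10 mm) · U_{j−i}.
At t = 3 h (j=3): Q = (16.9/10)·7 + (18.3/10)·10 + (10.4/10)·14 + (25.8/10)·0 = 44.7 m³/s.

Q ≈ 44.7 m³/s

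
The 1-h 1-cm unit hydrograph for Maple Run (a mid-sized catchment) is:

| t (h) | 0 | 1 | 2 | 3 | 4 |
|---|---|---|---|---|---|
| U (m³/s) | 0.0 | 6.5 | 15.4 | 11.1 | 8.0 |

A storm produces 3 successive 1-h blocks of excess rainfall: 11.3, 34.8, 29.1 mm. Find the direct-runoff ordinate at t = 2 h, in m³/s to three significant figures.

Q ≈ 40.0 m³/s

By discrete convolution, Q_j = Σ (P_i / 10 mm) · U_{j−i}.
At t = 2 h (j=2): Q = (11.3/10)·15.4 + (34.8/10)·6.5 + (29.1/10)·0.0 = 40.0 m³/s.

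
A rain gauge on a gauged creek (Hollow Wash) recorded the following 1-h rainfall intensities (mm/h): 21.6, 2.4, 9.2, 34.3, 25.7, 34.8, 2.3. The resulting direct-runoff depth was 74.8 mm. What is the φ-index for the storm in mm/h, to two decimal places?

Only the 4 blocks with intensity above φ contribute runoff: 21.6, 34.3, 25.7, 34.8 mm/h.
Σ(I−φ)·Δt = d  ⇒  (21.6+34.3+25.7+34.8 − 4φ)·1 = 74.8
φ = (116.4 − 74.8/1) / 4 = 10.40 mm/h.

φ ≈ 10.40 mm/h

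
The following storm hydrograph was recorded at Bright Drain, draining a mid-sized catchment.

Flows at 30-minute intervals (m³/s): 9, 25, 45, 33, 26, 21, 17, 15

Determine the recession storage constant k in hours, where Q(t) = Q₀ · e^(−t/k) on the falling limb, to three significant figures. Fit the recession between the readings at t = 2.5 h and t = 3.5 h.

k ≈ 2.97 h

On the falling limb, Q drops from 21 to 15 m³/s between t = 2.5 h and t = 3.5 h (Δt = 1 h).
k = −Δt / ln(Q₂/Q₁) = −1 / ln(15/21) = 2.97 h.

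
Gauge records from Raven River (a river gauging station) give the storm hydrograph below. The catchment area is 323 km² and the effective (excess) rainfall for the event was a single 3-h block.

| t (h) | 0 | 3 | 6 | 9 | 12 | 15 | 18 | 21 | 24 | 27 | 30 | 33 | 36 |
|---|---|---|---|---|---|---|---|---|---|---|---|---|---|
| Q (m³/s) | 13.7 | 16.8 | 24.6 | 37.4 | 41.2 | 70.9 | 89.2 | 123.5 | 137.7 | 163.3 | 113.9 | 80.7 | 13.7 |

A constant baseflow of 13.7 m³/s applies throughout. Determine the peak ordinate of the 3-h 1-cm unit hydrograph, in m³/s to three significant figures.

U_p ≈ 59.8 m³/s

Direct runoff: 0.0, 3.1, 10.9, 23.7, 27.5, 57.2, 75.5, 109.8, 124.0, 149.6, 100.2, 67.0, 0.0 m³/s; ΣQ_DR = 748.5 m³/s, peak = 149.6 m³/s.
Runoff depth d = ΣQ_DR·Δt / A = 748.5 × 10800 / (323 km²) = 25.03 mm.
The 1-cm UH is the DRH scaled by (10 mm)/d, so U_p = 149.6 × 10/25.03 = 59.8 m³/s.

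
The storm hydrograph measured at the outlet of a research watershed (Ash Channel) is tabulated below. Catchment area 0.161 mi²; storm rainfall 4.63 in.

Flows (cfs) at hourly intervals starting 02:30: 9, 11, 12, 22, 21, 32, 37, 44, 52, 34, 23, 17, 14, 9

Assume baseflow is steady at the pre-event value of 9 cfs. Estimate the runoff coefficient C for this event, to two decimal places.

C ≈ 0.44

ΣQ_DR = 211.0 cfs; V = ΣQ_DR·Δt = 7.596 × 10^5 ft³.
Runoff depth d = V / A = 2.031 in.
C = d / P = 2.031 / 4.63 = 0.44.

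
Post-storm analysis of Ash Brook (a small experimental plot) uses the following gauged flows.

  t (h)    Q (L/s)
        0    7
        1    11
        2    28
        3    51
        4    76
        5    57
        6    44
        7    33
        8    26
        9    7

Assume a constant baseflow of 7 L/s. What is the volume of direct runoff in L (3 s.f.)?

Direct-runoff ordinates (Q − Q_b): 0.0, 4.0, 21.0, 44.0, 69.0, 50.0, 37.0, 26.0, 19.0, 0.0 L/s.
ΣQ_DR = 270.0 L/s.
With Δt = 1 h = 3600 s, V = ΣQ_DR · Δt = 270.0 × 3600 = 9.72 × 10^5 L.

V ≈ 9.72 × 10^5 L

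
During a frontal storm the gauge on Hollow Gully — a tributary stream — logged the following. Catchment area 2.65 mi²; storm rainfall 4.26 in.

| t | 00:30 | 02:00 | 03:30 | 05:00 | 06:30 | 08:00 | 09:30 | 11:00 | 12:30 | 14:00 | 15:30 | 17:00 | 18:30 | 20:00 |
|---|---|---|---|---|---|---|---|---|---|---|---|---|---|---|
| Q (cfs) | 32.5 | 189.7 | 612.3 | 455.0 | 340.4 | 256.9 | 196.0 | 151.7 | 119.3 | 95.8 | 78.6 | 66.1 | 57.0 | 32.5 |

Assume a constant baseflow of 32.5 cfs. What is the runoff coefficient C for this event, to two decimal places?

C ≈ 0.46

ΣQ_DR = 2229 cfs; V = ΣQ_DR·Δt = 1.204 × 10^7 ft³.
Runoff depth d = V / A = 1.955 in.
C = d / P = 1.955 / 4.26 = 0.46.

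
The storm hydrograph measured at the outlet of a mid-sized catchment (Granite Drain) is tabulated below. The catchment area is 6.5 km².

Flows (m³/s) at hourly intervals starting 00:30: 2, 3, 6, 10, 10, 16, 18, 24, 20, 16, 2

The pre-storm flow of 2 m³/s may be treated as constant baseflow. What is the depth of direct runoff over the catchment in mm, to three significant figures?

d ≈ 58.2 mm

Direct runoff: 0.0, 1.0, 4.0, 8.0, 8.0, 14.0, 16.0, 22.0, 18.0, 14.0, 0.0 m³/s; ΣQ_DR = 105.0 m³/s.
V = ΣQ_DR · Δt = 105.0 × 3600 s = 3.780 × 10^5 m³.
Over A = 6.5 km², depth = V / A = 58.2 mm.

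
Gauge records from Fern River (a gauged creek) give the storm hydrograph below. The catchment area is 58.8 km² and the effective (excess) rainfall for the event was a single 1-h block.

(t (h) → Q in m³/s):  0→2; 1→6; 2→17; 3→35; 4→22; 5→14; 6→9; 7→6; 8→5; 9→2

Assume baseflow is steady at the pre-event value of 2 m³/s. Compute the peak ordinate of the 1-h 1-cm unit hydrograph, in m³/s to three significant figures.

Direct runoff: 0.0, 4.0, 15.0, 33.0, 20.0, 12.0, 7.0, 4.0, 3.0, 0.0 m³/s; ΣQ_DR = 98.00 m³/s, peak = 33.0 m³/s.
Runoff depth d = ΣQ_DR·Δt / A = 98.00 × 3600 / (58.8 km²) = 6.000 mm.
The 1-cm UH is the DRH scaled by (10 mm)/d, so U_p = 33.0 × 10/6.000 = 55.0 m³/s.

U_p ≈ 55.0 m³/s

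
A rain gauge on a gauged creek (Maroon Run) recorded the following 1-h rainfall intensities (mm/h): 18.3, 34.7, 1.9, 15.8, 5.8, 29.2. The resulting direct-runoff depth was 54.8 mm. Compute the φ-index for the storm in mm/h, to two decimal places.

φ ≈ 10.80 mm/h

Only the 4 blocks with intensity above φ contribute runoff: 18.3, 34.7, 15.8, 29.2 mm/h.
Σ(I−φ)·Δt = d  ⇒  (18.3+34.7+15.8+29.2 − 4φ)·1 = 54.8
φ = (98.00 − 54.8/1) / 4 = 10.80 mm/h.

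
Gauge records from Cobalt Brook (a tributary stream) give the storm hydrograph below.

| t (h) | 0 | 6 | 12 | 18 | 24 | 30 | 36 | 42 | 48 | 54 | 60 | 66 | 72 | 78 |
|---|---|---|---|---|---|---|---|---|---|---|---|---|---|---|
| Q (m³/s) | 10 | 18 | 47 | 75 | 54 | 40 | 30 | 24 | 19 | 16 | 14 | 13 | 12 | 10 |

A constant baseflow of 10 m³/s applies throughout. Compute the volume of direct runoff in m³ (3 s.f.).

Direct-runoff ordinates (Q − Q_b): 0.0, 8.0, 37.0, 65.0, 44.0, 30.0, 20.0, 14.0, 9.0, 6.0, 4.0, 3.0, 2.0, 0.0 m³/s.
ΣQ_DR = 242.0 m³/s.
With Δt = 6 h = 21600 s, V = ΣQ_DR · Δt = 242.0 × 21600 = 5.23 × 10^6 m³.

V ≈ 5.23 × 10^6 m³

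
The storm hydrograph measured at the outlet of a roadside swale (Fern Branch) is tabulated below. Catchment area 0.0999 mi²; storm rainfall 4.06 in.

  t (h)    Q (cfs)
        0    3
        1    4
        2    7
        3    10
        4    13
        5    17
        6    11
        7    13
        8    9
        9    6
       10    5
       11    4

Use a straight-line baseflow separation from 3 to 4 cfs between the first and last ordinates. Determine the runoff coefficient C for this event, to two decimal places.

ΣQ_DR = 60.00 cfs; V = ΣQ_DR·Δt = 2.160 × 10^5 ft³.
Runoff depth d = V / A = 0.9307 in.
C = d / P = 0.9307 / 4.06 = 0.23.

C ≈ 0.23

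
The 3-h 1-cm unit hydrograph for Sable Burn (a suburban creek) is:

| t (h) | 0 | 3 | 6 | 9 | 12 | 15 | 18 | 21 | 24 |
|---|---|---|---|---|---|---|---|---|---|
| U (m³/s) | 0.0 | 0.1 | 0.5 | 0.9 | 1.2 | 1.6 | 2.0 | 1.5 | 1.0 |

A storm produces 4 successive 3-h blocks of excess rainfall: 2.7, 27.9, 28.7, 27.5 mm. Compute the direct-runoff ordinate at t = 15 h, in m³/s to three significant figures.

By discrete convolution, Q_j = Σ (P_i / 10 mm) · U_{j−i}.
At t = 15 h (j=5): Q = (2.7/10)·1.6 + (27.9/10)·1.2 + (28.7/10)·0.9 + (27.5/10)·0.5 = 7.74 m³/s.

Q ≈ 7.74 m³/s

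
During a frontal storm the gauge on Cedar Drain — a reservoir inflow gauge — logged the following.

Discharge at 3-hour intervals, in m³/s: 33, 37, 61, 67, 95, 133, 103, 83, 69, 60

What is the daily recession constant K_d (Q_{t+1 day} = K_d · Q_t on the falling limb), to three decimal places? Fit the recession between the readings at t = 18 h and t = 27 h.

K_d ≈ 0.237

Between t = 18 h and t = 27 h the flow falls from 103 to 60 m³/s over 3×3 h = 9 h.
Per-interval ratio K = (60/103)^(1/3) = 0.8352; K_d = K^(24/3) = 0.237.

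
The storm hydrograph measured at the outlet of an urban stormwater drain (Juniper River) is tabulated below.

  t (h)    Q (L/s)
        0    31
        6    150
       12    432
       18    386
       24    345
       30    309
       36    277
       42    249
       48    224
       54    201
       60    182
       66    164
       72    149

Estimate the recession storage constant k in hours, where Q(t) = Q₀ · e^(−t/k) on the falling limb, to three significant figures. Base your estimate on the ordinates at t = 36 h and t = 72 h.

k ≈ 58.1 h

On the falling limb, Q drops from 277 to 149 L/s between t = 36 h and t = 72 h (Δt = 36 h).
k = −Δt / ln(Q₂/Q₁) = −36 / ln(149/277) = 58.1 h.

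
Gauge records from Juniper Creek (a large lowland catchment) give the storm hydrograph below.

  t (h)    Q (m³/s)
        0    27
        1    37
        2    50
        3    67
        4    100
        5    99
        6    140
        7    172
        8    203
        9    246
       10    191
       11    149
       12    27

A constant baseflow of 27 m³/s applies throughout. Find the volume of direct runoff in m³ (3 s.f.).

V ≈ 4.17 × 10^6 m³

Direct-runoff ordinates (Q − Q_b): 0.0, 10.0, 23.0, 40.0, 73.0, 72.0, 113.0, 145.0, 176.0, 219.0, 164.0, 122.0, 0.0 m³/s.
ΣQ_DR = 1157 m³/s.
With Δt = 1 h = 3600 s, V = ΣQ_DR · Δt = 1157 × 3600 = 4.17 × 10^6 m³.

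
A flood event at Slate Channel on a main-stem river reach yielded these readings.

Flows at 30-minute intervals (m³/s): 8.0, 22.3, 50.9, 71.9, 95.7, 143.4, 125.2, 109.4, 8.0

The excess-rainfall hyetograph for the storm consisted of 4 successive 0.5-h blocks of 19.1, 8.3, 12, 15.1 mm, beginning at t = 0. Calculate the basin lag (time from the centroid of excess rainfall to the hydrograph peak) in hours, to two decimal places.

t_L ≈ 1.54 h

Centroid of excess rainfall: t_c = Σ P_i·t̄_i / ΣP_i = 0.9619 h (block centres at 0.25, 0.75, 1.25, 1.75 h).
Hydrograph peak occurs at t = 2.5 h, so basin lag t_L = 2.5 − 0.9619 = 1.54 h.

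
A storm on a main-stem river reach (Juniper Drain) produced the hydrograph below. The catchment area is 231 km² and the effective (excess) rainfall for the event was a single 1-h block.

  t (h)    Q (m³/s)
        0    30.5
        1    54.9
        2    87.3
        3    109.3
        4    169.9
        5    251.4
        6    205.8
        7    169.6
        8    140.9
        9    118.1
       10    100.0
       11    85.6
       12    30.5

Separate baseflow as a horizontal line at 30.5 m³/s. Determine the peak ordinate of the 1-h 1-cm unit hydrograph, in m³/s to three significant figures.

Direct runoff: 0.0, 24.4, 56.8, 78.8, 139.4, 220.9, 175.3, 139.1, 110.4, 87.6, 69.5, 55.1, 0.0 m³/s; ΣQ_DR = 1157 m³/s, peak = 220.9 m³/s.
Runoff depth d = ΣQ_DR·Δt / A = 1157 × 3600 / (231 km²) = 18.04 mm.
The 1-cm UH is the DRH scaled by (10 mm)/d, so U_p = 220.9 × 10/18.04 = 122 m³/s.

U_p ≈ 122 m³/s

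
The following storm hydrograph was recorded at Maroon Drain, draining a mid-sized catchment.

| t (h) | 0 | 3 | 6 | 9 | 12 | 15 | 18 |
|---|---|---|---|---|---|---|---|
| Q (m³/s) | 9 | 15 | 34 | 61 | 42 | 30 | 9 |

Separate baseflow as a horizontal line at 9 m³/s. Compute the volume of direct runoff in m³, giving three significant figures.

V ≈ 1.48 × 10^6 m³

Direct-runoff ordinates (Q − Q_b): 0.0, 6.0, 25.0, 52.0, 33.0, 21.0, 0.0 m³/s.
ΣQ_DR = 137.0 m³/s.
With Δt = 3 h = 10800 s, V = ΣQ_DR · Δt = 137.0 × 10800 = 1.48 × 10^6 m³.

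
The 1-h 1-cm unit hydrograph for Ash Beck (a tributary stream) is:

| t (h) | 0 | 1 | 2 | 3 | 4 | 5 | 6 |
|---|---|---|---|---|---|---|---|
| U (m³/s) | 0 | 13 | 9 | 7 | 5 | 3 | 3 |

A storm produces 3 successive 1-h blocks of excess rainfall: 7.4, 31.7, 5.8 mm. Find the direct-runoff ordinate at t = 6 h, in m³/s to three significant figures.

Q ≈ 14.6 m³/s

By discrete convolution, Q_j = Σ (P_i / 10 mm) · U_{j−i}.
At t = 6 h (j=6): Q = (7.4/10)·3 + (31.7/10)·3 + (5.8/10)·5 = 14.6 m³/s.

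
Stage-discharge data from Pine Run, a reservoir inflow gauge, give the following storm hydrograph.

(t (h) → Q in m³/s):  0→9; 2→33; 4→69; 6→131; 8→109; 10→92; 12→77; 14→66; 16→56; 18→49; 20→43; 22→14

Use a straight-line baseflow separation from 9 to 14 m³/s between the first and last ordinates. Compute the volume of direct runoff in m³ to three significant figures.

V ≈ 4.39 × 10^6 m³

Direct-runoff ordinates (Q − Q_b): 0.00, 23.55, 59.09, 120.64, 98.18, 80.73, 65.27, 53.82, 43.36, 35.91, 29.45, 0.00 m³/s.
ΣQ_DR = 610.0 m³/s.
With Δt = 2 h = 7200 s, V = ΣQ_DR · Δt = 610.0 × 7200 = 4.39 × 10^6 m³.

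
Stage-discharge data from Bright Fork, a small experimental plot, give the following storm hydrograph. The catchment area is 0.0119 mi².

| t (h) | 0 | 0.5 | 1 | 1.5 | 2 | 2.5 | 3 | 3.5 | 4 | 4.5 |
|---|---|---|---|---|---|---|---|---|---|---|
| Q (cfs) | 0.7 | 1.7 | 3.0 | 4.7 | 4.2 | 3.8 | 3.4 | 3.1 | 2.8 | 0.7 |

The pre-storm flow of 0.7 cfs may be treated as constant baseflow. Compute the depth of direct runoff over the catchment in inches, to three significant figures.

d ≈ 1.37 in

Direct runoff: 0.0, 1.0, 2.3, 4.0, 3.5, 3.1, 2.7, 2.4, 2.1, 0.0 cfs; ΣQ_DR = 21.10 cfs.
V = ΣQ_DR · Δt = 21.10 × 1800 s = 37980 ft³.
Over A = 0.0119 mi², depth = V / A = 1.37 in.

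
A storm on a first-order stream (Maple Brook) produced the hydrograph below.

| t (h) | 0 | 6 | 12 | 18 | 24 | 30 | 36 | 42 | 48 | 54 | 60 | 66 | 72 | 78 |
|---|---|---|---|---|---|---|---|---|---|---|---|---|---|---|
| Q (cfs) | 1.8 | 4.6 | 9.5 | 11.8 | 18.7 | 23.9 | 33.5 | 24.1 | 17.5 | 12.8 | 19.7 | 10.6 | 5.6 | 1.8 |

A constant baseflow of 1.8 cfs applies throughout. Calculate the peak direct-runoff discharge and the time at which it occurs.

Q_p = 31.7 cfs at t = 36 h

Subtracting baseflow gives direct-runoff ordinates: 0.0, 2.8, 7.7, 10.0, 16.9, 22.1, 31.7, 22.3, 15.7, 11.0, 17.9, 8.8, 3.8, 0.0 cfs.
The maximum is 31.7 cfs, occurring at the reading for t = 36 h.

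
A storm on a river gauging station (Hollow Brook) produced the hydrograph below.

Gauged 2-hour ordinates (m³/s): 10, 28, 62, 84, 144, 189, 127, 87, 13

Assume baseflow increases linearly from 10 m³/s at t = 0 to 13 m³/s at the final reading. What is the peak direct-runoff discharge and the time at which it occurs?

Subtracting baseflow gives direct-runoff ordinates: 0.00, 17.62, 51.25, 72.88, 132.50, 177.12, 114.75, 74.38, 0.00 m³/s.
The maximum is 177.12 m³/s, occurring at the reading for t = 10 h.

Q_p = 177.12 m³/s at t = 10 h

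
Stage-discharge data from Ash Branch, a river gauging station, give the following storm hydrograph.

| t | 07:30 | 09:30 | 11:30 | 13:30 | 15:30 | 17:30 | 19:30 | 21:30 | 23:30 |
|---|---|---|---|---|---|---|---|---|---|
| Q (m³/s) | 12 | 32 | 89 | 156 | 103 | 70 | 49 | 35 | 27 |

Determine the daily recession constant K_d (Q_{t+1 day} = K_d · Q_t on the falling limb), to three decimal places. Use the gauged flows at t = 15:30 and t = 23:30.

K_d ≈ 0.018

Between t = 15:30 and t = 23:30 the flow falls from 103 to 27 m³/s over 4×2 h = 8 h.
Per-interval ratio K = (27/103)^(1/4) = 0.7155; K_d = K^(24/2) = 0.018.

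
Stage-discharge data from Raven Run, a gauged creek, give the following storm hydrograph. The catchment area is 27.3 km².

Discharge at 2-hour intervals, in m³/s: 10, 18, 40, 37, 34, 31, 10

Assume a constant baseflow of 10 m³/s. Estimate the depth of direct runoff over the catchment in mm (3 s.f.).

d ≈ 29.0 mm

Direct runoff: 0.0, 8.0, 30.0, 27.0, 24.0, 21.0, 0.0 m³/s; ΣQ_DR = 110.0 m³/s.
V = ΣQ_DR · Δt = 110.0 × 7200 s = 7.920 × 10^5 m³.
Over A = 27.3 km², depth = V / A = 29.0 mm.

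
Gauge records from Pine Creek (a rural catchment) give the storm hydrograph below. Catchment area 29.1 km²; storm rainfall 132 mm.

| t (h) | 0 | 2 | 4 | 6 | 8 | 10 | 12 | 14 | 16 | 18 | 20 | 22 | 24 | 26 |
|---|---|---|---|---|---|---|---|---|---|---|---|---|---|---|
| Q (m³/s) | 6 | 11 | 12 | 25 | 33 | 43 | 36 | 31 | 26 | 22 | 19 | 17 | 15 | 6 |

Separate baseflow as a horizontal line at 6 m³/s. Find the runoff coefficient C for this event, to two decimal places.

C ≈ 0.41

ΣQ_DR = 218.0 m³/s; V = ΣQ_DR·Δt = 1.570 × 10^6 m³.
Runoff depth d = V / A = 53.94 mm.
C = d / P = 53.94 / 132 = 0.41.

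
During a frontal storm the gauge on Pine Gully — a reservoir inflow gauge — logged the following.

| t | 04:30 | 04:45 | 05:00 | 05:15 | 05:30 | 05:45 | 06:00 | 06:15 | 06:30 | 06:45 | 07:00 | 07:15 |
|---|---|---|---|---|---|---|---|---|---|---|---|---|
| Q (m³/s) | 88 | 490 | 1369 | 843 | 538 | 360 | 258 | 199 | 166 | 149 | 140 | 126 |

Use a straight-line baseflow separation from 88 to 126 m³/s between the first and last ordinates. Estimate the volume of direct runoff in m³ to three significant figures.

V ≈ 3.10 × 10^6 m³

Direct-runoff ordinates (Q − Q_b): 0.00, 398.55, 1274.09, 744.64, 436.18, 254.73, 149.27, 86.82, 50.36, 29.91, 17.45, 0.00 m³/s.
ΣQ_DR = 3442 m³/s.
With Δt = 0.25 h = 900 s, V = ΣQ_DR · Δt = 3442 × 900 = 3.10 × 10^6 m³.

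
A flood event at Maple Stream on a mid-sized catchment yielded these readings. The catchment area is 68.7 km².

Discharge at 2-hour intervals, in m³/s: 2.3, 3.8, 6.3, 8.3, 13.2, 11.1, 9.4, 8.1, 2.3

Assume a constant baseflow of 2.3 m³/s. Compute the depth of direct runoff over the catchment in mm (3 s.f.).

Direct runoff: 0.0, 1.5, 4.0, 6.0, 10.9, 8.8, 7.1, 5.8, 0.0 m³/s; ΣQ_DR = 44.10 m³/s.
V = ΣQ_DR · Δt = 44.10 × 7200 s = 3.175 × 10^5 m³.
Over A = 68.7 km², depth = V / A = 4.62 mm.

d ≈ 4.62 mm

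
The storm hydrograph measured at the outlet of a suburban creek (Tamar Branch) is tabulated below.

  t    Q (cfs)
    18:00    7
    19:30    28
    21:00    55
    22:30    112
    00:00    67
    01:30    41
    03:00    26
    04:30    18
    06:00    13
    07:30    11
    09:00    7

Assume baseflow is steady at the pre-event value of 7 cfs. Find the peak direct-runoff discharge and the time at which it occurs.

Q_p = 105.0 cfs at t = 22:30

Subtracting baseflow gives direct-runoff ordinates: 0.0, 21.0, 48.0, 105.0, 60.0, 34.0, 19.0, 11.0, 6.0, 4.0, 0.0 cfs.
The maximum is 105.0 cfs, occurring at the reading for t = 22:30.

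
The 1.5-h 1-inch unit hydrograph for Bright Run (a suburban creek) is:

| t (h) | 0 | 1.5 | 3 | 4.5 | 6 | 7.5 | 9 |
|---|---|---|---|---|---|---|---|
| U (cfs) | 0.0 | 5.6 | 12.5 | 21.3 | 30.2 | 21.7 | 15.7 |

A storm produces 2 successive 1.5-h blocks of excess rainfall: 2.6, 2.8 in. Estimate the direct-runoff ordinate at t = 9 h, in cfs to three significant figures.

By discrete convolution, Q_j = Σ (P_i / 1 in) · U_{j−i}.
At t = 9 h (j=6): Q = (2.6/1)·15.7 + (2.8/1)·21.7 = 102 cfs.

Q ≈ 102 cfs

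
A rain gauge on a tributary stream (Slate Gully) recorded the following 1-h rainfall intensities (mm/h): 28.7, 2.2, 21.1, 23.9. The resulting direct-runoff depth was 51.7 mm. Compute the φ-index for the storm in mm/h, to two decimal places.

φ ≈ 7.33 mm/h

Only the 3 blocks with intensity above φ contribute runoff: 28.7, 21.1, 23.9 mm/h.
Σ(I−φ)·Δt = d  ⇒  (28.7+21.1+23.9 − 3φ)·1 = 51.7
φ = (73.70 − 51.7/1) / 3 = 7.33 mm/h.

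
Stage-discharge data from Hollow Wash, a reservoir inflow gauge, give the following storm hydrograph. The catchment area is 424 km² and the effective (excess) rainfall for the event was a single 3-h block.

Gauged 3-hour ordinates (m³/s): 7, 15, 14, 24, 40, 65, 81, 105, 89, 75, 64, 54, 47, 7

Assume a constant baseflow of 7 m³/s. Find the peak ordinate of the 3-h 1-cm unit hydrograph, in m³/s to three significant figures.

Direct runoff: 0.0, 8.0, 7.0, 17.0, 33.0, 58.0, 74.0, 98.0, 82.0, 68.0, 57.0, 47.0, 40.0, 0.0 m³/s; ΣQ_DR = 589.0 m³/s, peak = 98.0 m³/s.
Runoff depth d = ΣQ_DR·Δt / A = 589.0 × 10800 / (424 km²) = 15.00 mm.
The 1-cm UH is the DRH scaled by (10 mm)/d, so U_p = 98.0 × 10/15.00 = 65.3 m³/s.

U_p ≈ 65.3 m³/s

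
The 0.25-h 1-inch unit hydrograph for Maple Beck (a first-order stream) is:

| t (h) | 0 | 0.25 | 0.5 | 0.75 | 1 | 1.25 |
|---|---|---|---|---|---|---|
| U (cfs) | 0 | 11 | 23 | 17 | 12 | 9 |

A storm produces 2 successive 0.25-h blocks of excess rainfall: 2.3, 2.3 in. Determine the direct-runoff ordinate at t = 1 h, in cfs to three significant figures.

By discrete convolution, Q_j = Σ (P_i / 1 in) · U_{j−i}.
At t = 1 h (j=4): Q = (2.3/1)·12 + (2.3/1)·17 = 66.7 cfs.

Q ≈ 66.7 cfs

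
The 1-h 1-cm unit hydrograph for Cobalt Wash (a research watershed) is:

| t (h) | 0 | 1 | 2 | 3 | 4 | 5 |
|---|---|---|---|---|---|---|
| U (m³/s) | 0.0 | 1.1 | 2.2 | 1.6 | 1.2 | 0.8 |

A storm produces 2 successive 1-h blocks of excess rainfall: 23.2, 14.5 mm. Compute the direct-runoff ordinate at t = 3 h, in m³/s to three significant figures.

Q ≈ 6.90 m³/s

By discrete convolution, Q_j = Σ (P_i / 10 mm) · U_{j−i}.
At t = 3 h (j=3): Q = (23.2/10)·1.6 + (14.5/10)·2.2 = 6.90 m³/s.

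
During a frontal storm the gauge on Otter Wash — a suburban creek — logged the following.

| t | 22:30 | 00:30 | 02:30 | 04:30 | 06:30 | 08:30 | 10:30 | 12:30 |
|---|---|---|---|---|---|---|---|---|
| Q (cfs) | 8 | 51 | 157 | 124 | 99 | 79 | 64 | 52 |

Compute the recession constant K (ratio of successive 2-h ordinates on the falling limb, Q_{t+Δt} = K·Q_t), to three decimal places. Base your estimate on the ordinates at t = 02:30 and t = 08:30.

Using the recession-limb readings at t = 02:30 and t = 08:30: Q falls from 157 to 79 cfs over 3 intervals.
K = (Q₂/Q₁)^(1/3) = (79/157)^(1/3) = 0.795.

K ≈ 0.795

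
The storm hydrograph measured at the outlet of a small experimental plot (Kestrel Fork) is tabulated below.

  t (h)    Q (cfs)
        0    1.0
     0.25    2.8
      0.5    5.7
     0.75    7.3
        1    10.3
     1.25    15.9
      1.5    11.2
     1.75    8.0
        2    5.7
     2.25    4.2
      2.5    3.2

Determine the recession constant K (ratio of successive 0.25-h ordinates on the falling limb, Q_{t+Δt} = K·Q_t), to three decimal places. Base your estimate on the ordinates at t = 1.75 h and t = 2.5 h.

K ≈ 0.737

Using the recession-limb readings at t = 1.75 h and t = 2.5 h: Q falls from 8.0 to 3.2 cfs over 3 intervals.
K = (Q₂/Q₁)^(1/3) = (3.2/8.0)^(1/3) = 0.737.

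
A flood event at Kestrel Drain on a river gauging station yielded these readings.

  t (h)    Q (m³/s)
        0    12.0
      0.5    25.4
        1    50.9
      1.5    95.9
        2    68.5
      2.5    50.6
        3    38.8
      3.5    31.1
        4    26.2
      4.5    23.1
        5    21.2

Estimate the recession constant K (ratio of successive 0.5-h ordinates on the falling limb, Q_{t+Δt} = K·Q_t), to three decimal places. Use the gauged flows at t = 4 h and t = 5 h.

K ≈ 0.900

Using the recession-limb readings at t = 4 h and t = 5 h: Q falls from 26.2 to 21.2 m³/s over 2 intervals.
K = (Q₂/Q₁)^(1/2) = (21.2/26.2)^(1/2) = 0.900.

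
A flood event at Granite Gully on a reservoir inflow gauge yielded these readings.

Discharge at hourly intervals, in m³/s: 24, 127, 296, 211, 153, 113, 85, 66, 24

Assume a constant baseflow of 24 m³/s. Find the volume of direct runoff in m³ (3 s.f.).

Direct-runoff ordinates (Q − Q_b): 0.0, 103.0, 272.0, 187.0, 129.0, 89.0, 61.0, 42.0, 0.0 m³/s.
ΣQ_DR = 883.0 m³/s.
With Δt = 1 h = 3600 s, V = ΣQ_DR · Δt = 883.0 × 3600 = 3.18 × 10^6 m³.

V ≈ 3.18 × 10^6 m³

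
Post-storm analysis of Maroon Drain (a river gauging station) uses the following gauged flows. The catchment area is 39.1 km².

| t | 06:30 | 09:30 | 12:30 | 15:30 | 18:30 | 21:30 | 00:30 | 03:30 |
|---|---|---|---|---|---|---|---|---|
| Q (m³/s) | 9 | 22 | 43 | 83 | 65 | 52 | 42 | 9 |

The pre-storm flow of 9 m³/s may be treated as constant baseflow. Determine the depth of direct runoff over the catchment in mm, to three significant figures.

d ≈ 69.9 mm

Direct runoff: 0.0, 13.0, 34.0, 74.0, 56.0, 43.0, 33.0, 0.0 m³/s; ΣQ_DR = 253.0 m³/s.
V = ΣQ_DR · Δt = 253.0 × 10800 s = 2.732 × 10^6 m³.
Over A = 39.1 km², depth = V / A = 69.9 mm.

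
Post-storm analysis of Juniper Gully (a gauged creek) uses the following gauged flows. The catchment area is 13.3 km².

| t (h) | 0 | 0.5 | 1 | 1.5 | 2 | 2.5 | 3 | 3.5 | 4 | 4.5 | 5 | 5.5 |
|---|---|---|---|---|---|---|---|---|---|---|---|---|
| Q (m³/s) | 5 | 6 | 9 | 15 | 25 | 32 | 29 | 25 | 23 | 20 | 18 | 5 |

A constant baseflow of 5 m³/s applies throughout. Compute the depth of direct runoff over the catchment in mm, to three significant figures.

Direct runoff: 0.0, 1.0, 4.0, 10.0, 20.0, 27.0, 24.0, 20.0, 18.0, 15.0, 13.0, 0.0 m³/s; ΣQ_DR = 152.0 m³/s.
V = ΣQ_DR · Δt = 152.0 × 1800 s = 2.736 × 10^5 m³.
Over A = 13.3 km², depth = V / A = 20.6 mm.

d ≈ 20.6 mm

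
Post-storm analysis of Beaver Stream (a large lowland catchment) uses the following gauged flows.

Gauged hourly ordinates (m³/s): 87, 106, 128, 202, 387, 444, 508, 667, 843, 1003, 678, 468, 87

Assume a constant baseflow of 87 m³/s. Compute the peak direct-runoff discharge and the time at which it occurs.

Subtracting baseflow gives direct-runoff ordinates: 0.0, 19.0, 41.0, 115.0, 300.0, 357.0, 421.0, 580.0, 756.0, 916.0, 591.0, 381.0, 0.0 m³/s.
The maximum is 916.0 m³/s, occurring at the reading for t = 9 h.

Q_p = 916.0 m³/s at t = 9 h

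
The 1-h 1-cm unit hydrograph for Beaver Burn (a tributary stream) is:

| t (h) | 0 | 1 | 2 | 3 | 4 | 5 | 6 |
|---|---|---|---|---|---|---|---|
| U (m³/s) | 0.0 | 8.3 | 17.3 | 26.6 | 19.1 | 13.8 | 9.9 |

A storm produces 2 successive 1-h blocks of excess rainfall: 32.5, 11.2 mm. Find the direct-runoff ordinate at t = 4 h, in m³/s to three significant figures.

Q ≈ 91.9 m³/s

By discrete convolution, Q_j = Σ (P_i / 10 mm) · U_{j−i}.
At t = 4 h (j=4): Q = (32.5/10)·19.1 + (11.2/10)·26.6 = 91.9 m³/s.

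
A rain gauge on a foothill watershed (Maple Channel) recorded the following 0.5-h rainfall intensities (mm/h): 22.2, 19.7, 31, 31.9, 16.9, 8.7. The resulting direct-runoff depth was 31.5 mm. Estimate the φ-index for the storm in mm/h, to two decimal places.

φ ≈ 11.74 mm/h

Only the 5 blocks with intensity above φ contribute runoff: 22.2, 19.7, 31, 31.9, 16.9 mm/h.
Σ(I−φ)·Δt = d  ⇒  (22.2+19.7+31+31.9+16.9 − 5φ)·0.5 = 31.5
φ = (121.7 − 31.5/0.5) / 5 = 11.74 mm/h.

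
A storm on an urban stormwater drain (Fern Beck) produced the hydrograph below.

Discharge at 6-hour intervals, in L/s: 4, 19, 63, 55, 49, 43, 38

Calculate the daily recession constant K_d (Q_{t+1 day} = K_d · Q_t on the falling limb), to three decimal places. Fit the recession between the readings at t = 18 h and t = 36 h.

Between t = 18 h and t = 36 h the flow falls from 55 to 38 L/s over 3×6 h = 18 h.
Per-interval ratio K = (38/55)^(1/3) = 0.8840; K_d = K^(24/6) = 0.611.

K_d ≈ 0.611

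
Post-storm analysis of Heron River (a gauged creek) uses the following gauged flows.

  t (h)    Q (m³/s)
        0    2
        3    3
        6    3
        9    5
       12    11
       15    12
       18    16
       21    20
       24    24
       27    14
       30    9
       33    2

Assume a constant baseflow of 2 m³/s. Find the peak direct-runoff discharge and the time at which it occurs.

Q_p = 22.0 m³/s at t = 24 h

Subtracting baseflow gives direct-runoff ordinates: 0.0, 1.0, 1.0, 3.0, 9.0, 10.0, 14.0, 18.0, 22.0, 12.0, 7.0, 0.0 m³/s.
The maximum is 22.0 m³/s, occurring at the reading for t = 24 h.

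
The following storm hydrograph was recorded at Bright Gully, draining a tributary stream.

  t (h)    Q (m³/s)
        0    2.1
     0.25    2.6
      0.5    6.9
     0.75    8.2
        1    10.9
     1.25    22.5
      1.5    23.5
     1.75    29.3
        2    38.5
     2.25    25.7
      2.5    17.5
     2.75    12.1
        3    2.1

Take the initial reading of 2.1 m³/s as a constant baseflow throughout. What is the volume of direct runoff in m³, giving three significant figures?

Direct-runoff ordinates (Q − Q_b): 0.0, 0.5, 4.8, 6.1, 8.8, 20.4, 21.4, 27.2, 36.4, 23.6, 15.4, 10.0, 0.0 m³/s.
ΣQ_DR = 174.6 m³/s.
With Δt = 0.25 h = 900 s, V = ΣQ_DR · Δt = 174.6 × 900 = 1.57 × 10^5 m³.

V ≈ 1.57 × 10^5 m³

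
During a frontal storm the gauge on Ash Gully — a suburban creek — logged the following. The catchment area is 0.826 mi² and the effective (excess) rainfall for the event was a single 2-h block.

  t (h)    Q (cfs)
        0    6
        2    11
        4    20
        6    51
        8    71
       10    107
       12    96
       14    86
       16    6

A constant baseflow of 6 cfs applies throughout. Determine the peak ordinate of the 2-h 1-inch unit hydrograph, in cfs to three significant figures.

U_p ≈ 67.3 cfs

Direct runoff: 0.0, 5.0, 14.0, 45.0, 65.0, 101.0, 90.0, 80.0, 0.0 cfs; ΣQ_DR = 400.0 cfs, peak = 101.0 cfs.
Runoff depth d = ΣQ_DR·Δt / A = 400.0 × 7200 / (0.826 mi²) = 1.501 in.
The 1-inch UH is the DRH scaled by (1 in)/d, so U_p = 101.0 × 1/1.501 = 67.3 cfs.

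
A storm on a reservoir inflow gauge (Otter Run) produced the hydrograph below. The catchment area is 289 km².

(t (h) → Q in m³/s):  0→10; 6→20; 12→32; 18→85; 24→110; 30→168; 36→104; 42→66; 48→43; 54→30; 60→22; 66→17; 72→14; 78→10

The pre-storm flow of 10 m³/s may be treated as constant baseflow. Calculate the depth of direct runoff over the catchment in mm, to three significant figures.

Direct runoff: 0.0, 10.0, 22.0, 75.0, 100.0, 158.0, 94.0, 56.0, 33.0, 20.0, 12.0, 7.0, 4.0, 0.0 m³/s; ΣQ_DR = 591.0 m³/s.
V = ΣQ_DR · Δt = 591.0 × 21600 s = 1.277 × 10^7 m³.
Over A = 289 km², depth = V / A = 44.2 mm.

d ≈ 44.2 mm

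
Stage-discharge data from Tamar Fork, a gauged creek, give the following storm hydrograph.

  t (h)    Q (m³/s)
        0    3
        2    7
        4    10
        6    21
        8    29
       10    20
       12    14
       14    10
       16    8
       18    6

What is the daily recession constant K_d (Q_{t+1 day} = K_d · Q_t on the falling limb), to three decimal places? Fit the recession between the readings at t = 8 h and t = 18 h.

K_d ≈ 0.023

Between t = 8 h and t = 18 h the flow falls from 29 to 6 m³/s over 5×2 h = 10 h.
Per-interval ratio K = (6/29)^(1/5) = 0.7297; K_d = K^(24/2) = 0.023.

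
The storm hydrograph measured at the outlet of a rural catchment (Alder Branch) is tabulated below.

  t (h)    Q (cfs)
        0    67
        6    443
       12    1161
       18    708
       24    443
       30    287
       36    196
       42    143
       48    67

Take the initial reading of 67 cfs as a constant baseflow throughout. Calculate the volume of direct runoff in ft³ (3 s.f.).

Direct-runoff ordinates (Q − Q_b): 0.0, 376.0, 1094.0, 641.0, 376.0, 220.0, 129.0, 76.0, 0.0 cfs.
ΣQ_DR = 2912 cfs.
With Δt = 6 h = 21600 s, V = ΣQ_DR · Δt = 2912 × 21600 = 6.29 × 10^7 ft³.

V ≈ 6.29 × 10^7 ft³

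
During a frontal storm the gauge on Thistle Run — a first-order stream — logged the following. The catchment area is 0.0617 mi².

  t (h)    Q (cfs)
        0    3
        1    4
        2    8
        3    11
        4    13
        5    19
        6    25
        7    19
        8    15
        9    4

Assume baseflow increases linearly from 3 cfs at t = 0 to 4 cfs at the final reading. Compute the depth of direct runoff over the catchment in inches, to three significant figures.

d ≈ 2.16 in

Direct runoff: 0.00, 0.89, 4.78, 7.67, 9.56, 15.44, 21.33, 15.22, 11.11, 0.00 cfs; ΣQ_DR = 86.00 cfs.
V = ΣQ_DR · Δt = 86.00 × 3600 s = 3.096 × 10^5 ft³.
Over A = 0.0617 mi², depth = V / A = 2.16 in.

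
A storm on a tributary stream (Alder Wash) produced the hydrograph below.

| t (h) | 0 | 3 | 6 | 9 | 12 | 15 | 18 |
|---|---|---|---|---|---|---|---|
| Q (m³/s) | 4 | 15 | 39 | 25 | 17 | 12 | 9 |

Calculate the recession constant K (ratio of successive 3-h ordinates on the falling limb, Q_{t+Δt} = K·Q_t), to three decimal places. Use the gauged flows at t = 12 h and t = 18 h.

Using the recession-limb readings at t = 12 h and t = 18 h: Q falls from 17 to 9 m³/s over 2 intervals.
K = (Q₂/Q₁)^(1/2) = (9/17)^(1/2) = 0.728.

K ≈ 0.728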